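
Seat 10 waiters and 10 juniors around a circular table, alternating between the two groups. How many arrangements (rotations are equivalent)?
Fix one of the waiters: (10-1)! ways for the remaining waiters, × 10! ways for the juniors = 362880 × 3628800 = 1316818944000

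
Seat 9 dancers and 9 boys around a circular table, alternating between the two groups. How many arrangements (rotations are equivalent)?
Fix one of the dancers: (9-1)! ways for the remaining dancers, × 9! ways for the boys = 40320 × 362880 = 14631321600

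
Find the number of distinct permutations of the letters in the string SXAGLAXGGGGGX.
13! / (1! × 1! × 6! × 3! × 2!) = 720720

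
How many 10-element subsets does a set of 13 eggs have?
C(13,10) = 13!/(10!×3!) = 286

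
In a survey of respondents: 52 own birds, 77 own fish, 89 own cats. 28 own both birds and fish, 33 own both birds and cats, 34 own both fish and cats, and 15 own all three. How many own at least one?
|A∪B∪C| = 52+77+89-28-33-34+15 = 138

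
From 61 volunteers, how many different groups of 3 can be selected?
C(61,3) = 61!/(3!×58!) = 35990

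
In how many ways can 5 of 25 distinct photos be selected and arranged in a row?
P(25,5) = 25!/(25-5)! = 6375600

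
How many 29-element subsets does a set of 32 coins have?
C(32,29) = 32!/(29!×3!) = 4960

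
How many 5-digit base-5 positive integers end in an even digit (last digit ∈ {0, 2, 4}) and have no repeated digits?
Last∈{0,2,4}. Last=0: 24. Last nonzero: 2×3×P(3,3) = 36. Total = 60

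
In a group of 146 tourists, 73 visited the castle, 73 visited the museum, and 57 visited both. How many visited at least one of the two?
|A∪B| = |A| + |B| - |A∩B| = 73 + 73 - 57 = 89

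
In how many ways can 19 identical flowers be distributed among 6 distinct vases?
C(19+6-1, 6-1) = C(24, 5) = 42504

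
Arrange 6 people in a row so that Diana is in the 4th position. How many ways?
Fix one position: (6-1)! = 120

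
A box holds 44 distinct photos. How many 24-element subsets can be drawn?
C(44,24) = 44!/(24!×20!) = 1761039350070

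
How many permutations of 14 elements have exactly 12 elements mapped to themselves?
Choose the 12 fixed points C(14,12) = 91, derange the rest: !2 = Σ_{j=0}^{2} (-1)^j·2!/j! = 2 - 2 + 1 = 1. Product = 91 × 1 = 91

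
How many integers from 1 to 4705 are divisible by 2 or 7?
⌊4705/2⌋ + ⌊4705/7⌋ - ⌊4705/14⌋ = 2352 + 672 - 336 = 2688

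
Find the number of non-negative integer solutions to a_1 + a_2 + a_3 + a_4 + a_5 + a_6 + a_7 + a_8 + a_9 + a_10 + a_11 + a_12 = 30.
C(30+12-1, 12-1) = C(41, 11) = 3159461968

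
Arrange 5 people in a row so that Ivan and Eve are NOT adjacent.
Total - adjacent = 5! - (5-1)!×2 = 120 - 48 = 72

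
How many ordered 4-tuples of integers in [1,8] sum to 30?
Coefficient of x^30 in (x + x² + ... + x^8)^4. By inclusion-exclusion on dice exceeding 8: Σ_j (-1)^j C(4,j)·C(30-1-8j, 3) = C(4,0)·C(29,3) - C(4,1)·C(21,3) + C(4,2)·C(13,3) - C(4,3)·C(5,3) = 1·3654 - 4·1330 + 6·286 - 4·10 = 10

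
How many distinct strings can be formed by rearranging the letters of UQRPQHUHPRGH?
12! / (1! × 3! × 2! × 2! × 2! × 2!) = 4989600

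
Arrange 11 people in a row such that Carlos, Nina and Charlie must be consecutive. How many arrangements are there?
Treat the 3 as one block: (11-3+1)! × 3! = 362880 × 6 = 2177280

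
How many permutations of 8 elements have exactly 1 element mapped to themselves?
Choose the 1 fixed point C(8,1) = 8, derange the rest: !7 = Σ_{j=0}^{7} (-1)^j·7!/j! = 5040 - 5040 + 2520 - 840 + 210 - 42 + 7 - 1 = 1854. Product = 8 × 1854 = 14832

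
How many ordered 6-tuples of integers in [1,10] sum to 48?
Coefficient of x^48 in (x + x² + ... + x^10)^6. By inclusion-exclusion on dice exceeding 10: Σ_j (-1)^j C(6,j)·C(48-1-10j, 5) = C(6,0)·C(47,5) - C(6,1)·C(37,5) + C(6,2)·C(27,5) - C(6,3)·C(17,5) + C(6,4)·C(7,5) = 1·1533939 - 6·435897 + 15·80730 - 20·6188 + 15·21 = 6062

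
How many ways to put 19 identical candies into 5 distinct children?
C(19+5-1, 5-1) = C(23, 4) = 8855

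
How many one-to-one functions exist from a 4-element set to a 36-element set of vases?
P(36,4) = 36!/(36-4)! = 1413720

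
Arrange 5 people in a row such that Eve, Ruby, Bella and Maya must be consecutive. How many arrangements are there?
Treat the 4 as one block: (5-4+1)! × 4! = 2 × 24 = 48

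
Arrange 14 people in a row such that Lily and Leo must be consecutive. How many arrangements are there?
Treat the 2 as one block: (14-2+1)! × 2! = 6227020800 × 2 = 12454041600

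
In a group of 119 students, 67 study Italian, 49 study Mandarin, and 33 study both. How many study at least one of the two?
|A∪B| = |A| + |B| - |A∩B| = 67 + 49 - 33 = 83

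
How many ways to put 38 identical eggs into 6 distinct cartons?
C(38+6-1, 6-1) = C(43, 5) = 962598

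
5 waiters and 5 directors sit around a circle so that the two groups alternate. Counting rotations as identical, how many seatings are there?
Fix one of the waiters: (5-1)! ways for the remaining waiters, × 5! ways for the directors = 24 × 120 = 2880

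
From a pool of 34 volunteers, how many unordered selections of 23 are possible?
C(34,23) = 34!/(23!×11!) = 286097760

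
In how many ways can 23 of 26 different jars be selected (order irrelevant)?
C(26,23) = 26!/(23!×3!) = 2600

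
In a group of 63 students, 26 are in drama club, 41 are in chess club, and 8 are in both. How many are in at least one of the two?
|A∪B| = |A| + |B| - |A∩B| = 26 + 41 - 8 = 59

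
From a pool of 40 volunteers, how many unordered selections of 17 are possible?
C(40,17) = 40!/(17!×23!) = 88732378800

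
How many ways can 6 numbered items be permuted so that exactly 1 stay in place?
Choose the 1 fixed point C(6,1) = 6, derange the rest: !5 = Σ_{j=0}^{5} (-1)^j·5!/j! = 120 - 120 + 60 - 20 + 5 - 1 = 44. Product = 6 × 44 = 264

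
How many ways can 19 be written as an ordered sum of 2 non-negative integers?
C(19+2-1, 2-1) = C(20, 1) = 20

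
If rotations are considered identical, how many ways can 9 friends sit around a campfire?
Circular: fix one position, arrange the rest. (9-1)! = 40320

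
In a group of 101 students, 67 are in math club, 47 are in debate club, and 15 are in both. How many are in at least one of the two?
|A∪B| = |A| + |B| - |A∩B| = 67 + 47 - 15 = 99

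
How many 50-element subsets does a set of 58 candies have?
C(58,50) = 58!/(50!×8!) = 1916797311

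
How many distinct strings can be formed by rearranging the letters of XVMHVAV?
7! / (1! × 3! × 1! × 1! × 1!) = 840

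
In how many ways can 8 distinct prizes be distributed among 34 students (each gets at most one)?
P(34,8) = 34!/(34-8)! = 732058145280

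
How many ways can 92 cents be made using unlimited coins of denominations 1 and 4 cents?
Coefficient of x^92 in 1/(1-x^1) · 1/(1-x^4). Use j coins of 4 for j = 0..⌊92/4⌋ = 23, the rest in 1s: 23 + 1 = 24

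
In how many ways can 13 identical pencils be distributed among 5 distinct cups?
C(13+5-1, 5-1) = C(17, 4) = 2380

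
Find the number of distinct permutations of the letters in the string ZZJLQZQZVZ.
10! / (1! × 2! × 1! × 1! × 5!) = 15120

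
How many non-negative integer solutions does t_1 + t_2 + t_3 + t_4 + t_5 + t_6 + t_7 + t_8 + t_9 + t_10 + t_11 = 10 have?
C(10+11-1, 11-1) = C(20, 10) = 184756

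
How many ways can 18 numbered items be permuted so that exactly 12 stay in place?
Choose the 12 fixed points C(18,12) = 18564, derange the rest: !6 = Σ_{j=0}^{6} (-1)^j·6!/j! = 720 - 720 + 360 - 120 + 30 - 6 + 1 = 265. Product = 18564 × 265 = 4919460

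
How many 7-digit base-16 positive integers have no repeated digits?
First digit: 15 choices (nonzero). Then descending: 15 × 15 × 14 × 13 × 12 × 11 × 10 = 54054000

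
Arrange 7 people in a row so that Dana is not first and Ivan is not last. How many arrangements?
By inclusion-exclusion: 7! - 2×(7-1)! + (7-2)! = 5040 - 1440 + 120 = 3720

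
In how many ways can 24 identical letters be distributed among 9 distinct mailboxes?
C(24+9-1, 9-1) = C(32, 8) = 10518300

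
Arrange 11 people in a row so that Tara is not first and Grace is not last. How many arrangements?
By inclusion-exclusion: 11! - 2×(11-1)! + (11-2)! = 39916800 - 7257600 + 362880 = 33022080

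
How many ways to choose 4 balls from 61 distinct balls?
C(61,4) = 61!/(4!×57!) = 521855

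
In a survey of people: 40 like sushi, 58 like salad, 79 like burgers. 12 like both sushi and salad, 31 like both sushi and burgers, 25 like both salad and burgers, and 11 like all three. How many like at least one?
|A∪B∪C| = 40+58+79-12-31-25+11 = 120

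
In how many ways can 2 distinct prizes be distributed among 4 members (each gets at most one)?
P(4,2) = 4!/(4-2)! = 12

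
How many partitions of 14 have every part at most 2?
Let r_j(i) = number of partitions of i into parts ≤ j, for i = 0..14. r_1(i) = 1 for all i; r_j(i) = r_{j-1}(i) + r_j(i-j). Rows j = 2..2: ≤2: 1 1 2 2 3 3 4 4 5 5 6 6 7 7 8. r_2(14) = 8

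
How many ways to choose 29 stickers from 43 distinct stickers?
C(43,29) = 43!/(29!×14!) = 78378960360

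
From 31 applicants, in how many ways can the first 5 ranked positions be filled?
P(31,5) = 31!/(31-5)! = 20389320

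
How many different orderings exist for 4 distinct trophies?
4! = 24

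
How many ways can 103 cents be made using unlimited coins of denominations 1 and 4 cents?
Coefficient of x^103 in 1/(1-x^1) · 1/(1-x^4). Use j coins of 4 for j = 0..⌊103/4⌋ = 25, the rest in 1s: 25 + 1 = 26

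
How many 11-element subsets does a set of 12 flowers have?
C(12,11) = 12!/(11!×1!) = 12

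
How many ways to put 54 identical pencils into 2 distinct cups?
C(54+2-1, 2-1) = C(55, 1) = 55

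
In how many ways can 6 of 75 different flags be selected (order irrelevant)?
C(75,6) = 75!/(6!×69!) = 201359550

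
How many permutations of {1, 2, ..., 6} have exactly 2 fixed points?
Choose the 2 fixed points C(6,2) = 15, derange the rest: !4 = Σ_{j=0}^{4} (-1)^j·4!/j! = 24 - 24 + 12 - 4 + 1 = 9. Product = 15 × 9 = 135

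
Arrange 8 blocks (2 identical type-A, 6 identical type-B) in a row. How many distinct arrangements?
8! / (2! × 6!) = 28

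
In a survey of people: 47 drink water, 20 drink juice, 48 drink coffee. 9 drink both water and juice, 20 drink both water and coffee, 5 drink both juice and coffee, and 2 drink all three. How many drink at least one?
|A∪B∪C| = 47+20+48-9-20-5+2 = 83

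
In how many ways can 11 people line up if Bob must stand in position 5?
Fix one position: (11-1)! = 3628800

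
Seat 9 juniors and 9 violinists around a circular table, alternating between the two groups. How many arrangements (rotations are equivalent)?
Fix one of the juniors: (9-1)! ways for the remaining juniors, × 9! ways for the violinists = 40320 × 362880 = 14631321600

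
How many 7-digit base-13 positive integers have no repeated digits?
First digit: 12 choices (nonzero). Then descending: 12 × 12 × 11 × 10 × 9 × 8 × 7 = 7983360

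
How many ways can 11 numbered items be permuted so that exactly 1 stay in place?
Choose the 1 fixed point C(11,1) = 11, derange the rest: !10 = Σ_{j=0}^{10} (-1)^j·10!/j! = 3628800 - 3628800 + 1814400 - 604800 + 151200 - 30240 + 5040 - 720 + 90 - 10 + 1 = 1334961. Product = 11 × 1334961 = 14684571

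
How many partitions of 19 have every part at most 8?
Let r_j(i) = number of partitions of i into parts ≤ j, for i = 0..19. r_1(i) = 1 for all i; r_j(i) = r_{j-1}(i) + r_j(i-j). Rows j = 2..8: ≤2: 1 1 2 2 3 3 4 4 5 5 6 6 7 7 8 8 9 9 10 10; ≤3: 1 1 2 3 4 5 7 8 10 12 14 16 19 21 24 27 30 33 37 40; ≤4: 1 1 2 3 5 6 9 11 15 18 23 27 34 39 47 54 64 72 84 94; ≤5: 1 1 2 3 5 7 10 13 18 23 30 37 47 57 70 84 101 119 141 164; ≤6: 1 1 2 3 5 7 11 14 20 26 35 44 58 71 90 110 136 163 199 235; ≤7: 1 1 2 3 5 7 11 15 21 28 38 49 65 82 105 131 164 201 248 300; ≤8: 1 1 2 3 5 7 11 15 22 29 40 52 70 89 116 146 186 230 288 352. r_8(19) = 352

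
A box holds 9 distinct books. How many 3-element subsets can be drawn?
C(9,3) = 9!/(3!×6!) = 84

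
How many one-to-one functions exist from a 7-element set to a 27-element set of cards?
P(27,7) = 27!/(27-7)! = 4475671200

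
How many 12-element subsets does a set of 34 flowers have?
C(34,12) = 34!/(12!×22!) = 548354040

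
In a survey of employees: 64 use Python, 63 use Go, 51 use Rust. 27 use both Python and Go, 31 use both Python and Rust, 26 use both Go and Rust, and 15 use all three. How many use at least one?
|A∪B∪C| = 64+63+51-27-31-26+15 = 109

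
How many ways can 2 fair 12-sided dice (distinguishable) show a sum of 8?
Coefficient of x^8 in (x + x² + ... + x^12)^2. By inclusion-exclusion on dice exceeding 12: Σ_j (-1)^j C(2,j)·C(8-1-12j, 1) = C(2,0)·C(7,1) = 1·7 = 7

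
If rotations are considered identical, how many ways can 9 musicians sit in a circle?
Circular: fix one position, arrange the rest. (9-1)! = 40320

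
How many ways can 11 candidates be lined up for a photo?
11! = 39916800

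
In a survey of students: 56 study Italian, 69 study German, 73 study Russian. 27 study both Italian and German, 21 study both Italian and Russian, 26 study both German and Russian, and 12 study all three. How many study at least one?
|A∪B∪C| = 56+69+73-27-21-26+12 = 136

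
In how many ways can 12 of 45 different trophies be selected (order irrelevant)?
C(45,12) = 45!/(12!×33!) = 28760021745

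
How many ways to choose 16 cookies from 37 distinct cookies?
C(37,16) = 37!/(16!×21!) = 12875774670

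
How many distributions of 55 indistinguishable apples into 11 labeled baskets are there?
C(55+11-1, 11-1) = C(65, 10) = 179013799328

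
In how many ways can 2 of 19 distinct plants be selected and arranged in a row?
P(19,2) = 19!/(19-2)! = 342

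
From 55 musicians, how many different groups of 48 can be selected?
C(55,48) = 55!/(48!×7!) = 202927725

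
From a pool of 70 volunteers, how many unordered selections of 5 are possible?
C(70,5) = 70!/(5!×65!) = 12103014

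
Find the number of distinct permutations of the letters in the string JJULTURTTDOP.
12! / (1! × 1! × 1! × 2! × 2! × 1! × 3! × 1!) = 19958400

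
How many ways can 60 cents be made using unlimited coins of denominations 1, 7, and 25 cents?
Coefficient of x^60 in 1/(1-x^1) · 1/(1-x^7) · 1/(1-x^25). Case on j = number of 25-cent coins (j = 0..2); remainder r = 60 - 25j is made from {1,7} in ⌊r/7⌋+1 ways. r = 60, 35, 10 → 9 + 6 + 2 = 17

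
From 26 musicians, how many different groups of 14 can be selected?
C(26,14) = 26!/(14!×12!) = 9657700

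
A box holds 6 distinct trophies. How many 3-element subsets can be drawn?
C(6,3) = 6!/(3!×3!) = 20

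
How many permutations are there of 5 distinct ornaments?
5! = 120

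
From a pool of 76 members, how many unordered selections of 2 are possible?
C(76,2) = 76!/(2!×74!) = 2850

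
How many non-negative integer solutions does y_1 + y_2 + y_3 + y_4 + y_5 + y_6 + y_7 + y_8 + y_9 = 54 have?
C(54+9-1, 9-1) = C(62, 8) = 3381098545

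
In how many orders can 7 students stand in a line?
7! = 5040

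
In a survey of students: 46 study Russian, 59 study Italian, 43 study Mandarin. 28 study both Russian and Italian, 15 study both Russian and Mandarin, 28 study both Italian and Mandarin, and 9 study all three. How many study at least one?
|A∪B∪C| = 46+59+43-28-15-28+9 = 86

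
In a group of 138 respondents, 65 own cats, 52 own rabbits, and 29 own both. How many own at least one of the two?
|A∪B| = |A| + |B| - |A∩B| = 65 + 52 - 29 = 88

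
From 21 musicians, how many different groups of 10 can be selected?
C(21,10) = 21!/(10!×11!) = 352716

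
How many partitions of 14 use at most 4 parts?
By conjugation, equals partitions of 14 into parts ≤ 4. Let r_j(i) = number of partitions of i into parts ≤ j, for i = 0..14. r_1(i) = 1 for all i; r_j(i) = r_{j-1}(i) + r_j(i-j). Rows j = 2..4: ≤2: 1 1 2 2 3 3 4 4 5 5 6 6 7 7 8; ≤3: 1 1 2 3 4 5 7 8 10 12 14 16 19 21 24; ≤4: 1 1 2 3 5 6 9 11 15 18 23 27 34 39 47. r_4(14) = 47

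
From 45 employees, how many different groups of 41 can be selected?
C(45,41) = 45!/(41!×4!) = 148995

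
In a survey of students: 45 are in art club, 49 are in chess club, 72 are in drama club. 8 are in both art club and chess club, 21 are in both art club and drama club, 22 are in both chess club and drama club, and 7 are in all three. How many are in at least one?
|A∪B∪C| = 45+49+72-8-21-22+7 = 122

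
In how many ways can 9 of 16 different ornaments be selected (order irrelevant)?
C(16,9) = 16!/(9!×7!) = 11440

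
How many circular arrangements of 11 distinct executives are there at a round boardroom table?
Circular: fix one position, arrange the rest. (11-1)! = 3628800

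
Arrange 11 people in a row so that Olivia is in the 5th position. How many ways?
Fix one position: (11-1)! = 3628800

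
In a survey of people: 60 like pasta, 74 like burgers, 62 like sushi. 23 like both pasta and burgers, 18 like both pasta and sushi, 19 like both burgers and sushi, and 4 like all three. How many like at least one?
|A∪B∪C| = 60+74+62-23-18-19+4 = 140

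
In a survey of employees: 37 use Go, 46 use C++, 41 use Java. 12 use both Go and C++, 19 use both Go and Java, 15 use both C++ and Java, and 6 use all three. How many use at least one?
|A∪B∪C| = 37+46+41-12-19-15+6 = 84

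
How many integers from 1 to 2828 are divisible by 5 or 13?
⌊2828/5⌋ + ⌊2828/13⌋ - ⌊2828/65⌋ = 565 + 217 - 43 = 739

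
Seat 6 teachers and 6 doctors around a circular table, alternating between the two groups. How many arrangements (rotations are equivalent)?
Fix one of the teachers: (6-1)! ways for the remaining teachers, × 6! ways for the doctors = 120 × 720 = 86400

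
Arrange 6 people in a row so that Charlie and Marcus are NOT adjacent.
Total - adjacent = 6! - (6-1)!×2 = 720 - 240 = 480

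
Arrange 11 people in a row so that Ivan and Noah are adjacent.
Treat as block: (11-1)! × 2! = 3628800 × 2 = 7257600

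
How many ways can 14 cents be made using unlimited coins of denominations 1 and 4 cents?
Coefficient of x^14 in 1/(1-x^1) · 1/(1-x^4). Use j coins of 4 for j = 0..⌊14/4⌋ = 3, the rest in 1s: 3 + 1 = 4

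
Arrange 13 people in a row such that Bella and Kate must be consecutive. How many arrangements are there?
Treat the 2 as one block: (13-2+1)! × 2! = 479001600 × 2 = 958003200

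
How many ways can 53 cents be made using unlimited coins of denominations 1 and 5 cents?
Coefficient of x^53 in 1/(1-x^1) · 1/(1-x^5). Use j coins of 5 for j = 0..⌊53/5⌋ = 10, the rest in 1s: 10 + 1 = 11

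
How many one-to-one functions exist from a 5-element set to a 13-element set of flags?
P(13,5) = 13!/(13-5)! = 154440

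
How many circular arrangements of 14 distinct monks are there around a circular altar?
Circular: fix one position, arrange the rest. (14-1)! = 6227020800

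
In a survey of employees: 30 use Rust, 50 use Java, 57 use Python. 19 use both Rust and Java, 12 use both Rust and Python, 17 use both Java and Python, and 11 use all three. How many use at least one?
|A∪B∪C| = 30+50+57-19-12-17+11 = 100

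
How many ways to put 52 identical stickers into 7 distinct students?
C(52+7-1, 7-1) = C(58, 6) = 40475358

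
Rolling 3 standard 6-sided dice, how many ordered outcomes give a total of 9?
Coefficient of x^9 in (x + x² + ... + x^6)^3. By inclusion-exclusion on dice exceeding 6: Σ_j (-1)^j C(3,j)·C(9-1-6j, 2) = C(3,0)·C(8,2) - C(3,1)·C(2,2) = 1·28 - 3·1 = 25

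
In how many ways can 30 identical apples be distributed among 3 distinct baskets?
C(30+3-1, 3-1) = C(32, 2) = 496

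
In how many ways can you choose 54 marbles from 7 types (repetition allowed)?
C(54+7-1, 7-1) = C(60, 6) = 50063860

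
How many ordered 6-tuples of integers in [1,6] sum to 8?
Coefficient of x^8 in (x + x² + ... + x^6)^6. By inclusion-exclusion on dice exceeding 6: Σ_j (-1)^j C(6,j)·C(8-1-6j, 5) = C(6,0)·C(7,5) = 1·21 = 21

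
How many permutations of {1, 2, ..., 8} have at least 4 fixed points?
Exactly j fixed points: C(8,j)·!(8-j); sum over j ≥ 4 (derangement numbers via !m = (m-1)·(!(m-1) + !(m-2)): !0..!4 = 1, 0, 1, 2, 9). Σ_{j=4}^{8} C(8,j)·!(8-j) = C(8,4)·!4 + C(8,5)·!3 + C(8,6)·!2 + C(8,7)·!1 + C(8,8)·!0 = 70·9 + 56·2 + 28·1 + 8·0 + 1·1 = 771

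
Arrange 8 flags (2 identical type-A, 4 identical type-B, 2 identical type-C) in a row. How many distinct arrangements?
8! / (2! × 4! × 2!) = 420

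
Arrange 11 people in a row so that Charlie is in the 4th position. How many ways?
Fix one position: (11-1)! = 3628800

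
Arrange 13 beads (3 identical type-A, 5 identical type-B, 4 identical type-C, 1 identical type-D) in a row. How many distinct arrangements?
13! / (3! × 5! × 4! × 1!) = 360360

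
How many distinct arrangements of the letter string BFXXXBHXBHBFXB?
14! / (5! × 2! × 5! × 2!) = 1513512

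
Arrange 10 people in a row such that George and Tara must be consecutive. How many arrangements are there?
Treat the 2 as one block: (10-2+1)! × 2! = 362880 × 2 = 725760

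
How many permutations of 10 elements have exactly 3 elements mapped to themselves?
Choose the 3 fixed points C(10,3) = 120, derange the rest: !7 = Σ_{j=0}^{7} (-1)^j·7!/j! = 5040 - 5040 + 2520 - 840 + 210 - 42 + 7 - 1 = 1854. Product = 120 × 1854 = 222480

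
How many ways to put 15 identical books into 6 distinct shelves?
C(15+6-1, 6-1) = C(20, 5) = 15504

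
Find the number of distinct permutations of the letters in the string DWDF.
4! / (2! × 1! × 1!) = 12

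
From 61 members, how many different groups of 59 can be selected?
C(61,59) = 61!/(59!×2!) = 1830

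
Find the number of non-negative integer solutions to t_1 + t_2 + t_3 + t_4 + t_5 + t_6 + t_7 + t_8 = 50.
C(50+8-1, 8-1) = C(57, 7) = 264385836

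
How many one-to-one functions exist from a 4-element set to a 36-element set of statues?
P(36,4) = 36!/(36-4)! = 1413720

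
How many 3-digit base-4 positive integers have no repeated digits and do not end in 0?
Last digit: 3 nonzero choices. First digit: 2 (nonzero, ≠last). Middle 1: P(2,1) = 2. Total = 12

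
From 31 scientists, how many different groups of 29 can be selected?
C(31,29) = 31!/(29!×2!) = 465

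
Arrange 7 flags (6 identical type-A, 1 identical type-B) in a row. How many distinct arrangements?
7! / (6! × 1!) = 7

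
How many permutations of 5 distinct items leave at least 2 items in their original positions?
Exactly j fixed points: C(5,j)·!(5-j); sum over j ≥ 2 (derangement numbers via !m = (m-1)·(!(m-1) + !(m-2)): !0..!3 = 1, 0, 1, 2). Σ_{j=2}^{5} C(5,j)·!(5-j) = C(5,2)·!3 + C(5,3)·!2 + C(5,4)·!1 + C(5,5)·!0 = 10·2 + 10·1 + 5·0 + 1·1 = 31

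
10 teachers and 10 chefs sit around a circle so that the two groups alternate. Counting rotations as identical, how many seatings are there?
Fix one of the teachers: (10-1)! ways for the remaining teachers, × 10! ways for the chefs = 362880 × 3628800 = 1316818944000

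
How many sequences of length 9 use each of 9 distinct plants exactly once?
9! = 362880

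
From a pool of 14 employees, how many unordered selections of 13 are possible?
C(14,13) = 14!/(13!×1!) = 14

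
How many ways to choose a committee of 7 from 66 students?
C(66,7) = 66!/(7!×59!) = 778789440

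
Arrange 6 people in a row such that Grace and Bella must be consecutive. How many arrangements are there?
Treat the 2 as one block: (6-2+1)! × 2! = 120 × 2 = 240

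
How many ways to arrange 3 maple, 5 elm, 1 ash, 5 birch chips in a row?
14! / (3! × 5! × 1! × 5!) = 1009008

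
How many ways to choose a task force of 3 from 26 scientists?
C(26,3) = 26!/(3!×23!) = 2600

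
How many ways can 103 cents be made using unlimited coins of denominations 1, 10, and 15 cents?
Coefficient of x^103 in 1/(1-x^1) · 1/(1-x^10) · 1/(1-x^15). Case on j = number of 15-cent coins (j = 0..6); remainder r = 103 - 15j is made from {1,10} in ⌊r/10⌋+1 ways. r = 103, 88, 73, 58, 43, 28, 13 → 11 + 9 + 8 + 6 + 5 + 3 + 2 = 44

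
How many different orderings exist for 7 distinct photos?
7! = 5040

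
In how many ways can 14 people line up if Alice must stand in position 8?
Fix one position: (14-1)! = 6227020800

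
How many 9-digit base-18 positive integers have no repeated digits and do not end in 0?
Last digit: 17 nonzero choices. First digit: 16 (nonzero, ≠last). Middle 7: P(16,7) = 57657600. Total = 15682867200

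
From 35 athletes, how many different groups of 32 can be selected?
C(35,32) = 35!/(32!×3!) = 6545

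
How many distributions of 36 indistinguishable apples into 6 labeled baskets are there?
C(36+6-1, 6-1) = C(41, 5) = 749398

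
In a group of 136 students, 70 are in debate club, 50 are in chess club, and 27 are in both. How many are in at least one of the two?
|A∪B| = |A| + |B| - |A∩B| = 70 + 50 - 27 = 93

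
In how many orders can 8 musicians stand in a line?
8! = 40320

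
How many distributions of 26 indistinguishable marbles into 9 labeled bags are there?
C(26+9-1, 9-1) = C(34, 8) = 18156204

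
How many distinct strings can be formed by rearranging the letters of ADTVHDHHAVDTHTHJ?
16! / (3! × 2! × 3! × 1! × 5! × 2!) = 1210809600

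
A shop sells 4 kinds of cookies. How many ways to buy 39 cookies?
C(39+4-1, 4-1) = C(42, 3) = 11480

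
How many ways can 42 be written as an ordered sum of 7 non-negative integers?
C(42+7-1, 7-1) = C(48, 6) = 12271512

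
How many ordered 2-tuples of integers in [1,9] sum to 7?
Coefficient of x^7 in (x + x² + ... + x^9)^2. By inclusion-exclusion on dice exceeding 9: Σ_j (-1)^j C(2,j)·C(7-1-9j, 1) = C(2,0)·C(6,1) = 1·6 = 6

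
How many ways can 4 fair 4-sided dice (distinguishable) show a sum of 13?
Coefficient of x^13 in (x + x² + ... + x^4)^4. By inclusion-exclusion on dice exceeding 4: Σ_j (-1)^j C(4,j)·C(13-1-4j, 3) = C(4,0)·C(12,3) - C(4,1)·C(8,3) + C(4,2)·C(4,3) = 1·220 - 4·56 + 6·4 = 20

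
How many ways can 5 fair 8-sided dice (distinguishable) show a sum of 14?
Coefficient of x^14 in (x + x² + ... + x^8)^5. By inclusion-exclusion on dice exceeding 8: Σ_j (-1)^j C(5,j)·C(14-1-8j, 4) = C(5,0)·C(13,4) - C(5,1)·C(5,4) = 1·715 - 5·5 = 690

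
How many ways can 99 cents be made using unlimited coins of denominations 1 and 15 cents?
Coefficient of x^99 in 1/(1-x^1) · 1/(1-x^15). Use j coins of 15 for j = 0..⌊99/15⌋ = 6, the rest in 1s: 6 + 1 = 7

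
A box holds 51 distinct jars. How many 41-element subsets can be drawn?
C(51,41) = 51!/(41!×10!) = 12777711870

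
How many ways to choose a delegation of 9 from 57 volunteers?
C(57,9) = 57!/(9!×48!) = 8996462475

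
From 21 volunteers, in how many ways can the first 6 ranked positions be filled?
P(21,6) = 21!/(21-6)! = 39070080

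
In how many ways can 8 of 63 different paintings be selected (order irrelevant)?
C(63,8) = 63!/(8!×55!) = 3872894697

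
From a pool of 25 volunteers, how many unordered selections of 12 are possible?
C(25,12) = 25!/(12!×13!) = 5200300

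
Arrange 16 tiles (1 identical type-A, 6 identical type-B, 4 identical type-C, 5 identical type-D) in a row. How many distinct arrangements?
16! / (1! × 6! × 4! × 5!) = 10090080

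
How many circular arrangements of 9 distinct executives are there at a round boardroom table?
Circular: fix one position, arrange the rest. (9-1)! = 40320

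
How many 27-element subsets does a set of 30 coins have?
C(30,27) = 30!/(27!×3!) = 4060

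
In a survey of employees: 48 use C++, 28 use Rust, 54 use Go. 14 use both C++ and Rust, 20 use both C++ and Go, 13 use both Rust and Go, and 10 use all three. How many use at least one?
|A∪B∪C| = 48+28+54-14-20-13+10 = 93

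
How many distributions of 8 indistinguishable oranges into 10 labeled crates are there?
C(8+10-1, 10-1) = C(17, 9) = 24310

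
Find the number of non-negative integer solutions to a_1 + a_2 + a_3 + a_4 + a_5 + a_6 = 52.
C(52+6-1, 6-1) = C(57, 5) = 4187106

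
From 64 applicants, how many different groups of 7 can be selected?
C(64,7) = 64!/(7!×57!) = 621216192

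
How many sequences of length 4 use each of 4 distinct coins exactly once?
4! = 24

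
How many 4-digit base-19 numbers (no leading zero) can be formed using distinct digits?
First digit: 18 choices (nonzero). Then descending: 18 × 18 × 17 × 16 = 88128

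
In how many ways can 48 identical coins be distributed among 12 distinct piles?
C(48+12-1, 12-1) = C(59, 11) = 279871768995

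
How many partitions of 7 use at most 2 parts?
By conjugation, equals partitions of 7 into parts ≤ 2. Let r_j(i) = number of partitions of i into parts ≤ j, for i = 0..7. r_1(i) = 1 for all i; r_j(i) = r_{j-1}(i) + r_j(i-j). Rows j = 2..2: ≤2: 1 1 2 2 3 3 4 4. r_2(7) = 4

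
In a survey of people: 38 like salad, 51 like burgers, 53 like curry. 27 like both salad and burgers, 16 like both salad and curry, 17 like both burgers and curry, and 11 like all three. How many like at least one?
|A∪B∪C| = 38+51+53-27-16-17+11 = 93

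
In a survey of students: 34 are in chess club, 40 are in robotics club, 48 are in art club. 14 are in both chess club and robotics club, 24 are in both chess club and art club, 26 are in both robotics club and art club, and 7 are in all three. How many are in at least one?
|A∪B∪C| = 34+40+48-14-24-26+7 = 65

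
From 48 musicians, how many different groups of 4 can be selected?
C(48,4) = 48!/(4!×44!) = 194580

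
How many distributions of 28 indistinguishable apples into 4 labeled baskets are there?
C(28+4-1, 4-1) = C(31, 3) = 4495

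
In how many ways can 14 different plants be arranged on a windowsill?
14! = 87178291200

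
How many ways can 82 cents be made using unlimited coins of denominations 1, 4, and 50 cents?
Coefficient of x^82 in 1/(1-x^1) · 1/(1-x^4) · 1/(1-x^50). Case on j = number of 50-cent coins (j = 0..1); remainder r = 82 - 50j is made from {1,4} in ⌊r/4⌋+1 ways. r = 82, 32 → 21 + 9 = 30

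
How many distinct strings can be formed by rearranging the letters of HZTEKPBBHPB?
11! / (1! × 1! × 2! × 1! × 3! × 1! × 2!) = 1663200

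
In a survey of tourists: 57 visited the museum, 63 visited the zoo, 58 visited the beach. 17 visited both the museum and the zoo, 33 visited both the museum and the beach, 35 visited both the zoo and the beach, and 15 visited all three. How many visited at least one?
|A∪B∪C| = 57+63+58-17-33-35+15 = 108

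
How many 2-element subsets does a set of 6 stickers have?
C(6,2) = 6!/(2!×4!) = 15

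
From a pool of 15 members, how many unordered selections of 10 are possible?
C(15,10) = 15!/(10!×5!) = 3003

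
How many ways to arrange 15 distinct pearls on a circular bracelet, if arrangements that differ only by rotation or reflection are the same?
(15-1)!/2 = 87178291200/2 = 43589145600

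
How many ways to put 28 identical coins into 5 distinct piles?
C(28+5-1, 5-1) = C(32, 4) = 35960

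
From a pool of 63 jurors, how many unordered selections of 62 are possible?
C(63,62) = 63!/(62!×1!) = 63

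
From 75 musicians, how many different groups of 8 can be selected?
C(75,8) = 75!/(8!×67!) = 16871053725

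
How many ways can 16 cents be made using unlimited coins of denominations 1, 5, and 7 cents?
Coefficient of x^16 in 1/(1-x^1) · 1/(1-x^5) · 1/(1-x^7). Case on j = number of 7-cent coins (j = 0..2); remainder r = 16 - 7j is made from {1,5} in ⌊r/5⌋+1 ways. r = 16, 9, 2 → 4 + 2 + 1 = 7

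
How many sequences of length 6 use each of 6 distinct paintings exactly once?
6! = 720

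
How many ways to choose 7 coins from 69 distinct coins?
C(69,7) = 69!/(7!×62!) = 1078897248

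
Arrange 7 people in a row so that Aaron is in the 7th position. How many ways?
Fix one position: (7-1)! = 720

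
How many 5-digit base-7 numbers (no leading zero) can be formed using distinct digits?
First digit: 6 choices (nonzero). Then descending: 6 × 6 × 5 × 4 × 3 = 2160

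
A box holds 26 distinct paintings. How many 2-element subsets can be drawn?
C(26,2) = 26!/(2!×24!) = 325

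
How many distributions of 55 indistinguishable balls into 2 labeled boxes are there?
C(55+2-1, 2-1) = C(56, 1) = 56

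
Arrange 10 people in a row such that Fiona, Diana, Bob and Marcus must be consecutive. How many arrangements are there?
Treat the 4 as one block: (10-4+1)! × 4! = 5040 × 24 = 120960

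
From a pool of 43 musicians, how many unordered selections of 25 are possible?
C(43,25) = 43!/(25!×18!) = 608359048206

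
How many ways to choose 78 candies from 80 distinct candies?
C(80,78) = 80!/(78!×2!) = 3160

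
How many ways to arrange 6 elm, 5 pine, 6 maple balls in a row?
17! / (6! × 5! × 6!) = 5717712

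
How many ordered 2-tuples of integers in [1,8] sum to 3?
Coefficient of x^3 in (x + x² + ... + x^8)^2. By inclusion-exclusion on dice exceeding 8: Σ_j (-1)^j C(2,j)·C(3-1-8j, 1) = C(2,0)·C(2,1) = 1·2 = 2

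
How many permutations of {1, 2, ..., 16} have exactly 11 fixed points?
Choose the 11 fixed points C(16,11) = 4368, derange the rest: !5 = Σ_{j=0}^{5} (-1)^j·5!/j! = 120 - 120 + 60 - 20 + 5 - 1 = 44. Product = 4368 × 44 = 192192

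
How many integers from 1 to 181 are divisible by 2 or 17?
⌊181/2⌋ + ⌊181/17⌋ - ⌊181/34⌋ = 90 + 10 - 5 = 95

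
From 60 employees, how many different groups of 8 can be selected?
C(60,8) = 60!/(8!×52!) = 2558620845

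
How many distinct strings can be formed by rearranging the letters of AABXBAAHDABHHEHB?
16! / (1! × 1! × 4! × 5! × 1! × 4!) = 302702400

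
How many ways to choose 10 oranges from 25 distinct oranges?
C(25,10) = 25!/(10!×15!) = 3268760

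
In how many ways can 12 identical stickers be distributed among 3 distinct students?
C(12+3-1, 3-1) = C(14, 2) = 91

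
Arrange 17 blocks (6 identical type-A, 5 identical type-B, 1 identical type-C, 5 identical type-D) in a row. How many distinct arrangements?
17! / (6! × 5! × 1! × 5!) = 34306272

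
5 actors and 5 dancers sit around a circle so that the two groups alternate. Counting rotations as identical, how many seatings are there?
Fix one of the actors: (5-1)! ways for the remaining actors, × 5! ways for the dancers = 24 × 120 = 2880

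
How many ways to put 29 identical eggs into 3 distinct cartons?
C(29+3-1, 3-1) = C(31, 2) = 465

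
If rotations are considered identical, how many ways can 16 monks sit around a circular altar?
Circular: fix one position, arrange the rest. (16-1)! = 1307674368000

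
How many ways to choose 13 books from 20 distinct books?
C(20,13) = 20!/(13!×7!) = 77520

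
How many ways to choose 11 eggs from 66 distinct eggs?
C(66,11) = 66!/(11!×55!) = 1074082795968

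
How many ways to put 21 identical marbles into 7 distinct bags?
C(21+7-1, 7-1) = C(27, 6) = 296010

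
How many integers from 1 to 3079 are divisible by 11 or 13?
⌊3079/11⌋ + ⌊3079/13⌋ - ⌊3079/143⌋ = 279 + 236 - 21 = 494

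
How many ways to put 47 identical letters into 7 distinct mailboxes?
C(47+7-1, 7-1) = C(53, 6) = 22957480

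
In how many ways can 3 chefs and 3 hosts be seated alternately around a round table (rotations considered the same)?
Fix one of the chefs: (3-1)! ways for the remaining chefs, × 3! ways for the hosts = 2 × 6 = 12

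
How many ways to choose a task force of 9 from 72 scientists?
C(72,9) = 72!/(9!×63!) = 85113005120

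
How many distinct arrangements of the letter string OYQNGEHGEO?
10! / (1! × 2! × 2! × 1! × 1! × 2! × 1!) = 453600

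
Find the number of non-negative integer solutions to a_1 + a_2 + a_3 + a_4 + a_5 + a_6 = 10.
C(10+6-1, 6-1) = C(15, 5) = 3003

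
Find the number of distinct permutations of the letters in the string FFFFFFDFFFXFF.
13! / (1! × 1! × 11!) = 156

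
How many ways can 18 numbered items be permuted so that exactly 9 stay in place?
Choose the 9 fixed points C(18,9) = 48620, derange the rest: !9 = Σ_{j=0}^{9} (-1)^j·9!/j! = 362880 - 362880 + 181440 - 60480 + 15120 - 3024 + 504 - 72 + 9 - 1 = 133496. Product = 48620 × 133496 = 6490575520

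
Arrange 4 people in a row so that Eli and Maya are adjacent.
Treat as block: (4-1)! × 2! = 6 × 2 = 12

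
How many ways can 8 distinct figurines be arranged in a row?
8! = 40320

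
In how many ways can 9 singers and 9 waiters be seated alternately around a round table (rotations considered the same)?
Fix one of the singers: (9-1)! ways for the remaining singers, × 9! ways for the waiters = 40320 × 362880 = 14631321600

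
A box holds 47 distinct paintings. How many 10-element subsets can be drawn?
C(47,10) = 47!/(10!×37!) = 5178066751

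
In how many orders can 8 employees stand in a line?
8! = 40320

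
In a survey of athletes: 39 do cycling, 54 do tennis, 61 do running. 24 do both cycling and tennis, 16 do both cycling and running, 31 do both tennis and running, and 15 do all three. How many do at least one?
|A∪B∪C| = 39+54+61-24-16-31+15 = 98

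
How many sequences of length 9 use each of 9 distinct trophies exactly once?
9! = 362880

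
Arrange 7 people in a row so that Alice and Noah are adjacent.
Treat as block: (7-1)! × 2! = 720 × 2 = 1440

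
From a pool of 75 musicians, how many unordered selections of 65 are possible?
C(75,65) = 75!/(65!×10!) = 828931106355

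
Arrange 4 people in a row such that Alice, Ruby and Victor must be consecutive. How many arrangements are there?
Treat the 3 as one block: (4-3+1)! × 3! = 2 × 6 = 12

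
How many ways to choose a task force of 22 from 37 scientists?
C(37,22) = 37!/(22!×15!) = 9364199760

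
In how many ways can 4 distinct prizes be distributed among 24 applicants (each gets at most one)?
P(24,4) = 24!/(24-4)! = 255024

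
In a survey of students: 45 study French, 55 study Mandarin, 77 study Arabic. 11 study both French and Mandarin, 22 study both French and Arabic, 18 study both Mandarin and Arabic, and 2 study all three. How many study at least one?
|A∪B∪C| = 45+55+77-11-22-18+2 = 128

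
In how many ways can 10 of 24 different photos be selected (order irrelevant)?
C(24,10) = 24!/(10!×14!) = 1961256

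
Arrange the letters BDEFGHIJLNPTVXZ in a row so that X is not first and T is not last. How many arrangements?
By inclusion-exclusion: 15! - 2×(15-1)! + (15-2)! = 1307674368000 - 174356582400 + 6227020800 = 1139544806400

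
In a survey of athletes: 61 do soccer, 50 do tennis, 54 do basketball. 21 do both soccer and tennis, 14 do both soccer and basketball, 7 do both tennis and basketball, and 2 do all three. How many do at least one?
|A∪B∪C| = 61+50+54-21-14-7+2 = 125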